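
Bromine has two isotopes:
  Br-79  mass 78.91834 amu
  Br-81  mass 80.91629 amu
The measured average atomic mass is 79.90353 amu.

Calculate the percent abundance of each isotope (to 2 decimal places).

Br-79: 50.69%, Br-81: 49.31%

With x = fraction of Br-79 (so Br-81 is 1 − x):
78.91834·x + 80.91629·(1 − x) = 79.90353
(78.91834 − 80.91629)·x = 79.90353 − 80.91629
x = -1.01276 / -1.99795 = 0.50690 → 50.69% Br-79, 49.31% Br-81.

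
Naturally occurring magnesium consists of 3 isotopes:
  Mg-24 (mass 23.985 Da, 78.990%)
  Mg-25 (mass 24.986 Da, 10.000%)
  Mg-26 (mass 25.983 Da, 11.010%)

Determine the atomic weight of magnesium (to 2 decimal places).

Average mass = Σ (abundance × isotope mass) = 0.78990 × 23.985 + 0.10000 × 24.986 + 0.11010 × 25.983
= 18.9458 + 2.4986 + 2.8607 = 24.3051 Da

24.31 Da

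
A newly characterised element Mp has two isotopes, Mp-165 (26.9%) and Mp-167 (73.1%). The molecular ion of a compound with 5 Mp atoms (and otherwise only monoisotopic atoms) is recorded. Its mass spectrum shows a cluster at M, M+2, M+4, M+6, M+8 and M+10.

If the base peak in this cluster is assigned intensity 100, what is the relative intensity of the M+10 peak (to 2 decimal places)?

Binomial terms of (0.269 + 0.731)^5: M 0.0014, M+2 0.0191, M+4 0.1040, M+6 0.2827, M+8 0.3841, M+10 0.2087 → M+8 is the base peak.
P(M+8) = C(5,4) × 0.269^1 × 0.731^4 = 5 × 0.2690 × 0.28554168 = 0.384054 (base)
P(M+10) = C(5,5) × 0.269^0 × 0.731^5 = 1 × 1.0000 × 0.20873097 = 0.208731
Relative intensity = 0.208731 / 0.384054 × 100 = 54.35

54.35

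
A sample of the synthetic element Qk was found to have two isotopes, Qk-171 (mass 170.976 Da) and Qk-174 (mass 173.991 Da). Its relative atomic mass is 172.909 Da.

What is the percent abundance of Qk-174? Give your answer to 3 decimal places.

With x = fraction of Qk-171 (so Qk-174 is 1 − x):
170.976·x + 173.991·(1 − x) = 172.909
(170.976 − 173.991)·x = 172.909 − 173.991
x = -1.082 / -3.015 = 0.35887 → 35.887% Qk-171, 64.113% Qk-174.

64.113%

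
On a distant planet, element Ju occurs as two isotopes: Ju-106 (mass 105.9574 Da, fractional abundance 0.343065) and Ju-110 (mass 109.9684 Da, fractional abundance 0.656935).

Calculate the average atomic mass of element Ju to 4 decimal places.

108.5924 Da

Ar = Σ fᵢ·mᵢ = 0.343065 × 105.9574 + 0.656935 × 109.9684
= 36.35028 + 72.24209 = 108.59237 Da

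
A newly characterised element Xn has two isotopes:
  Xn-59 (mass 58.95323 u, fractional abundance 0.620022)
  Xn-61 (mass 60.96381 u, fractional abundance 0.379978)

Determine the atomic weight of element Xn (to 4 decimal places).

59.7172 u

Average mass = Σ (abundance × isotope mass) = 0.620022 × 58.95323 + 0.379978 × 60.96381
= 36.552300 + 23.164907 = 59.717207 u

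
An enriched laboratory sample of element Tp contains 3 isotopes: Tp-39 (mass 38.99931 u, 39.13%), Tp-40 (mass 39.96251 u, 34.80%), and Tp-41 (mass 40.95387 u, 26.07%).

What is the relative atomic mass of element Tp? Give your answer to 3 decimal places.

The abundance-weighted mean is 0.3913 × 38.99931 + 0.3480 × 39.96251 + 0.2607 × 40.95387
= 15.260430 + 13.906953 + 10.676674 = 39.844057 u

39.844 u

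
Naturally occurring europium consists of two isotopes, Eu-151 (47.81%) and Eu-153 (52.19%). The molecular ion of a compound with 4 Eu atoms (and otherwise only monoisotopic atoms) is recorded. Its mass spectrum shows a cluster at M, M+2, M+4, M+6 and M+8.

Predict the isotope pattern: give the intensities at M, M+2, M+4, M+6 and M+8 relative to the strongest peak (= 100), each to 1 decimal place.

The 4 Eu atoms are independent, so intensities follow the terms of (0.4781 + 0.5219)^4.
P(M) = 0.4781^4 = 0.052249
P(M+2) = 4 × 0.4781^3 × 0.5219^1 = 0.228141
P(M+4) = 6 × 0.4781^2 × 0.5219^2 = 0.373563
P(M+6) = 4 × 0.4781^1 × 0.5219^3 = 0.271857
P(M+8) = 0.5219^4 = 0.074191
The M+4 peak is largest (0.373563); scaling to 100 gives 14.0 : 61.1 : 100.0 : 72.8 : 19.9.

14.0 : 61.1 : 100.0 : 72.8 : 19.9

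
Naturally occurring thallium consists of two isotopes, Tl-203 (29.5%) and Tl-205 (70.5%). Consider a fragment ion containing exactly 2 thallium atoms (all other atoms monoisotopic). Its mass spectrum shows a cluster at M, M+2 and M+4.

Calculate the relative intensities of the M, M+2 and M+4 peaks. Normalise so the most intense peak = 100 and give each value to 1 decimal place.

17.5 : 83.7 : 100.0

Expanding (0.295 + 0.705)^2:
P(M) = 0.295^2 = 0.087025
P(M+2) = 2 × 0.295^1 × 0.705^1 = 0.415950
P(M+4) = 0.705^2 = 0.497025
The M+4 peak is largest (0.497025); scaling to 100 gives 17.5 : 83.7 : 100.0.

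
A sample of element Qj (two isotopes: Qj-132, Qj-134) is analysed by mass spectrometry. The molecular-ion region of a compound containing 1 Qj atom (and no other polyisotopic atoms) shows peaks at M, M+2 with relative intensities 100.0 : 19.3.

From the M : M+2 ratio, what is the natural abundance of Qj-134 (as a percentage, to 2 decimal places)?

If p is the fraction of Qj that is Qj-132, then I(M+2)/I(M) = [C(1,1)·p^0·(1−p)] / p^1 = 1·(1−p)/p = 19.3/100.0 = 0.1930
(1−p)/p = 0.1930/1 = 0.1930  ⇒  p = 1/(1 + 0.1930) = 0.8382
Qj-132: 83.82%, Qj-134: 16.18%.

16.18%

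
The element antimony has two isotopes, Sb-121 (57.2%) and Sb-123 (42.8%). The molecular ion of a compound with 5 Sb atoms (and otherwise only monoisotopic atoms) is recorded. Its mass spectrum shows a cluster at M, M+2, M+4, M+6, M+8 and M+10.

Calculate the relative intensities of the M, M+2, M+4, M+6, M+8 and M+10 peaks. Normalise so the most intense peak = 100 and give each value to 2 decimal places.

17.86 : 66.82 : 100.00 : 74.83 : 27.99 : 4.19

Each Sb atom is independently Sb-121 (p = 0.572) or Sb-123 (q = 0.428); the cluster is the binomial expansion (p + q)^5.
P(M) = 0.572^5 = 0.061232
P(M+2) = 5 × 0.572^4 × 0.428^1 = 0.229086
P(M+4) = 10 × 0.572^3 × 0.428^2 = 0.342827
P(M+6) = 10 × 0.572^2 × 0.428^3 = 0.256521
P(M+8) = 5 × 0.572^1 × 0.428^4 = 0.095971
P(M+10) = 0.428^5 = 0.014362
The M+4 peak is largest (0.342827); scaling to 100 gives 17.86 : 66.82 : 100.00 : 74.83 : 27.99 : 4.19.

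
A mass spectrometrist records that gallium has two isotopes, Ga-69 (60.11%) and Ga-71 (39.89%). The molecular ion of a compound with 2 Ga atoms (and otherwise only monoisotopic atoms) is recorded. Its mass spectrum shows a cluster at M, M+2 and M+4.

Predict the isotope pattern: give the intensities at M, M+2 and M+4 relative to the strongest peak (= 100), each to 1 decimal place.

The 2 Ga atoms are independent, so intensities follow the terms of (0.6011 + 0.3989)^2.
P(M) = 0.6011^2 = 0.361321
P(M+2) = 2 × 0.6011^1 × 0.3989^1 = 0.479558
P(M+4) = 0.3989^2 = 0.159121
The M+2 peak is largest (0.479558); scaling to 100 gives 75.3 : 100.0 : 33.2.

75.3 : 100.0 : 33.2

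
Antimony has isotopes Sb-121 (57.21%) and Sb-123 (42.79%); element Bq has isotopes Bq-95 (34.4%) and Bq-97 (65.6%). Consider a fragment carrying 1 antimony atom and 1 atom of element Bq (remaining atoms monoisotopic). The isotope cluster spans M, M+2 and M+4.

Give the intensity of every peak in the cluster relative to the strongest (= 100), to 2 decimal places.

Antimony pattern (n=1): 0.5721 : 0.4279
Element Bq pattern (n=1): 0.3440 : 0.6560
Convolve the two distributions (both contribute in 2-u steps):
  M: 0.5721×0.3440 = 0.196802
  M+2: 0.5721×0.6560 + 0.4279×0.3440 = 0.522495
  M+4: 0.4279×0.6560 = 0.280702
Scale to base peak (0.522495) = 100: 37.67 : 100.00 : 53.72

37.67 : 100.00 : 53.72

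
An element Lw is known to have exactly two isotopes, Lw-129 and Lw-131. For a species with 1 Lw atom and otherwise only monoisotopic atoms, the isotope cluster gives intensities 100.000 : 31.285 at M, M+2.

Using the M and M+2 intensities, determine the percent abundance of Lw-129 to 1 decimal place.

76.2%

Let p = fractional abundance of Lw-129. I(M+2)/I(M) = [C(1,1)·p^0·(1−p)] / p^1 = 1·(1−p)/p = 31.285/100.000 = 0.3129
(1−p)/p = 0.3129/1 = 0.3129  ⇒  p = 1/(1 + 0.3129) = 0.7617
Lw-129: 76.2%, Lw-131: 23.8%.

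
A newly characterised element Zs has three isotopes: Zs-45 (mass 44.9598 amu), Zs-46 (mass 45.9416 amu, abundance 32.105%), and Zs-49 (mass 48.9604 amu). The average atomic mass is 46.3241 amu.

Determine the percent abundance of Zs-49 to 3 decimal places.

The remaining 67.895% is split between Zs-45 (fraction x) and Zs-49 (fraction 0.67895 − x).
Substituting: 44.9598x + 48.9604(0.67895 − x) = 31.57454932
(44.9598 − 48.9604)x = -1.66711426  ⇒  x = 0.41672, y = 0.26223
Zs-45: 41.672%, Zs-49: 26.223%.

26.223%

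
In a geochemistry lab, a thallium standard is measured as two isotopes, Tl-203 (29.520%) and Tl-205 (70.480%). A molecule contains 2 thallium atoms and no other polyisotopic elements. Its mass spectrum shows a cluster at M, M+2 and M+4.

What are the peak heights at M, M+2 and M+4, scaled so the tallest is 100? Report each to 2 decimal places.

Expanding (0.29520 + 0.70480)^2:
P(M) = 0.29520^2 = 0.087143
P(M+2) = 2 × 0.29520^1 × 0.70480^1 = 0.416114
P(M+4) = 0.70480^2 = 0.496743
The M+4 peak is largest (0.496743); scaling to 100 gives 17.54 : 83.77 : 100.00.

17.54 : 83.77 : 100.00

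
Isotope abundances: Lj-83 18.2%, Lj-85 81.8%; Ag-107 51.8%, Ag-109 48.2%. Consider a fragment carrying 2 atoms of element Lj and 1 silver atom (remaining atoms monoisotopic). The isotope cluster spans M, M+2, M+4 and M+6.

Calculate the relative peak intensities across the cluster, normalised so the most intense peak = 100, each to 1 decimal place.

3.5 : 34.7 : 100.0 : 65.8

Element Lj pattern (n=2): 0.033124 : 0.297752 : 0.669124
Silver pattern (n=1): 0.5180 : 0.4820
Convolve the two distributions (both contribute in 2-u steps):
  M: 0.033124×0.5180 = 0.017158
  M+2: 0.033124×0.4820 + 0.297752×0.5180 = 0.170201
  M+4: 0.297752×0.4820 + 0.669124×0.5180 = 0.490123
  M+6: 0.669124×0.4820 = 0.322518
Scale to base peak (0.490123) = 100: 3.5 : 34.7 : 100.0 : 65.8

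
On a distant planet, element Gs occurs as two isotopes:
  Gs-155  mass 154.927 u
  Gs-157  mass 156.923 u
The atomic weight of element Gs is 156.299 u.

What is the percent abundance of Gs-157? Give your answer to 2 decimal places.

With x = fraction of Gs-155 (so Gs-157 is 1 − x):
154.927·x + 156.923·(1 − x) = 156.299
(154.927 − 156.923)·x = 156.299 − 156.923
x = -0.624 / -1.996 = 0.31263 → 31.26% Gs-155, 68.74% Gs-157.

68.74%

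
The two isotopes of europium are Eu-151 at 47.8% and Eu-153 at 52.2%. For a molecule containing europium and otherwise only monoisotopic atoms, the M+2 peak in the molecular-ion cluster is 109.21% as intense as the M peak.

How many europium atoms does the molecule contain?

For n independent Eu atoms, I(M+2)/I(M) = n · (abundance Eu-153) / (abundance Eu-151) = n · 0.522/0.478.
n = 1.0921 × 0.478/0.522 = 1.00 ≈ 1

1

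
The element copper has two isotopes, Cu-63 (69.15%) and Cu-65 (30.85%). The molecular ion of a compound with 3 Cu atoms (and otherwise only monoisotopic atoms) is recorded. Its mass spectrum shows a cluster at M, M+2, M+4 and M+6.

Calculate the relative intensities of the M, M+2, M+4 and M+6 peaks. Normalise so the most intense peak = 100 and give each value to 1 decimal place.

74.7 : 100.0 : 44.6 : 6.6

The 3 Cu atoms are independent, so intensities follow the terms of (0.6915 + 0.3085)^3.
P(M) = 0.6915^3 = 0.330656
P(M+2) = 3 × 0.6915^2 × 0.3085^1 = 0.442548
P(M+4) = 3 × 0.6915^1 × 0.3085^2 = 0.197435
P(M+6) = 0.3085^3 = 0.029361
The M+2 peak is largest (0.442548); scaling to 100 gives 74.7 : 100.0 : 44.6 : 6.6.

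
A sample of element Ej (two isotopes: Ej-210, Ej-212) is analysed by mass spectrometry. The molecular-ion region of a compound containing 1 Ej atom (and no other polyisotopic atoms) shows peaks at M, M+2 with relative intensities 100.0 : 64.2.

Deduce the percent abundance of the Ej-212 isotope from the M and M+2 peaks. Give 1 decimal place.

39.1%

Let p = fractional abundance of Ej-210. I(M+2)/I(M) = [C(1,1)·p^0·(1−p)] / p^1 = 1·(1−p)/p = 64.2/100.0 = 0.6420
(1−p)/p = 0.6420/1 = 0.6420  ⇒  p = 1/(1 + 0.6420) = 0.6090
Ej-210: 60.9%, Ej-212: 39.1%.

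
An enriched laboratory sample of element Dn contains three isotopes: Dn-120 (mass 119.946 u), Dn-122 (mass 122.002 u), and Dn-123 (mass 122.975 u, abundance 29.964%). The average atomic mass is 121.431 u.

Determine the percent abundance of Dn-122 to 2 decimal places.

Let x and y be the fractions of Dn-120 and Dn-122. Then x + y = 1 − 0.29964 = 0.70036 and 119.946x + 122.002y = 121.431 − 0.29964×122.975 = 84.582771.
Substituting: 119.946x + 122.002(0.70036 − x) = 84.582771
(119.946 − 122.002)x = -0.86254972  ⇒  x = 0.41953, y = 0.28083
Dn-120: 41.95%, Dn-122: 28.08%.

28.08%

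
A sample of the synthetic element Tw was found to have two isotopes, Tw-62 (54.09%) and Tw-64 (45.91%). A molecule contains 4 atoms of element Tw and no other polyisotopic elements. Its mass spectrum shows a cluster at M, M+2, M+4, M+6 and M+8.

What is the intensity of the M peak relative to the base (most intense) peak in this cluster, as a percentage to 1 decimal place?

Term probabilities: M 0.0856, M+2 0.2906, M+4 0.3700, M+6 0.2094, M+8 0.0444. Base peak = M+4.
P(M+4) = C(4,2) × 0.5409^2 × 0.4591^2 = 6 × 0.29257281 × 0.21077281 = 0.369998 (base)
P(M) = C(4,0) × 0.5409^4 × 0.4591^0 = 1 × 0.08559885 × 1.0000 = 0.085599
Relative intensity = 0.085599 / 0.369998 × 100 = 23.1

23.1%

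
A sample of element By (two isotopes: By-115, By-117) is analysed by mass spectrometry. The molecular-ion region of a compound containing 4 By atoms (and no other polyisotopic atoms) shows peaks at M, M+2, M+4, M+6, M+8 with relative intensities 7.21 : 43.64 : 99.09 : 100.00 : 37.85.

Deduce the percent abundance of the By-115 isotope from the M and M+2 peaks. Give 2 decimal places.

39.79%

Write p for the By-115 fraction. I(M+2)/I(M) = [C(4,1)·p^3·(1−p)] / p^4 = 4·(1−p)/p = 43.64/7.21 = 6.0527
(1−p)/p = 6.0527/4 = 1.5132  ⇒  p = 1/(1 + 1.5132) = 0.3979
By-115: 39.79%, By-117: 60.21%.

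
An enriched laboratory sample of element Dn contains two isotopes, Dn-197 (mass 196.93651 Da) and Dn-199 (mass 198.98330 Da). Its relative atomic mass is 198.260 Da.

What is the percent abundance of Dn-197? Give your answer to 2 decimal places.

With x = fraction of Dn-197 (so Dn-199 is 1 − x):
196.93651·x + 198.98330·(1 − x) = 198.260
(196.93651 − 198.98330)·x = 198.260 − 198.98330
x = -0.72330 / -2.04679 = 0.35338 → 35.34% Dn-197, 64.66% Dn-199.

35.34%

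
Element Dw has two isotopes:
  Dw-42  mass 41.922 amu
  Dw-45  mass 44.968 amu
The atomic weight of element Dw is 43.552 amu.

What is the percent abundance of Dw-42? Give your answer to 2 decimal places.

With x = fraction of Dw-42 (so Dw-45 is 1 − x):
41.922·x + 44.968·(1 − x) = 43.552
(41.922 − 44.968)·x = 43.552 − 44.968
x = -1.416 / -3.046 = 0.46487 → 46.49% Dw-42, 53.51% Dw-45.

46.49%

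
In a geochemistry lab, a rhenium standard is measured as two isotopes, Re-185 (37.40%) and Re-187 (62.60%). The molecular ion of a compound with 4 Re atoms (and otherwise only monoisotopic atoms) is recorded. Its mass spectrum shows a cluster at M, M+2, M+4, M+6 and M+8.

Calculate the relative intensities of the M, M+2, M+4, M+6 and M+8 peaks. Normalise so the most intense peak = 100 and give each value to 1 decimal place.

Each Re atom is independently Re-185 (p = 0.3740) or Re-187 (q = 0.6260); the cluster is the binomial expansion (p + q)^4.
P(M) = 0.3740^4 = 0.019565
P(M+2) = 4 × 0.3740^3 × 0.6260^1 = 0.130993
P(M+4) = 6 × 0.3740^2 × 0.6260^2 = 0.328884
P(M+6) = 4 × 0.3740^1 × 0.6260^3 = 0.366990
P(M+8) = 0.6260^4 = 0.153567
The M+6 peak is largest (0.366990); scaling to 100 gives 5.3 : 35.7 : 89.6 : 100.0 : 41.8.

5.3 : 35.7 : 89.6 : 100.0 : 41.8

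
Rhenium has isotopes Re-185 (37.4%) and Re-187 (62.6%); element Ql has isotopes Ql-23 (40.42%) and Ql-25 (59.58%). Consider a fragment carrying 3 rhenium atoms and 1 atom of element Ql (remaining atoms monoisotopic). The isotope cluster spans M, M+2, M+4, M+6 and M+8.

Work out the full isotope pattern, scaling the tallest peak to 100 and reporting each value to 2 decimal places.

5.86 : 38.03 : 92.55 : 100.00 : 40.47

Rhenium pattern (n=3): 0.05231362 : 0.26268713 : 0.43968487 : 0.24531438
Element Ql pattern (n=1): 0.4042 : 0.5958
Convolve the two distributions (both contribute in 2-u steps):
  M: 0.05231362×0.4042 = 0.021145
  M+2: 0.05231362×0.5958 + 0.26268713×0.4042 = 0.137347
  M+4: 0.26268713×0.5958 + 0.43968487×0.4042 = 0.334230
  M+6: 0.43968487×0.5958 + 0.24531438×0.4042 = 0.361120
  M+8: 0.24531438×0.5958 = 0.146158
Scale to base peak (0.361120) = 100: 5.86 : 38.03 : 92.55 : 100.00 : 40.47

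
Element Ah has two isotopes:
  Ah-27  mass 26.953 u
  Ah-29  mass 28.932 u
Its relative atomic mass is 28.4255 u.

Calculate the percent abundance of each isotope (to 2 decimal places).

Let x be the fractional abundance of Ah-27; then Ah-29 has abundance 1 − x.
26.953·x + 28.932·(1 − x) = 28.4255
(26.953 − 28.932)·x = 28.4255 − 28.932
x = -0.5065 / -1.979 = 0.25594 → 25.59% Ah-27, 74.41% Ah-29.

Ah-27: 25.59%, Ah-29: 74.41%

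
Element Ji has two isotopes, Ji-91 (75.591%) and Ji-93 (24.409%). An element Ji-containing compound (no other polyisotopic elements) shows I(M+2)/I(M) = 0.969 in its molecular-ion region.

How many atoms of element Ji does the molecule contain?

3

For n independent Ji atoms, I(M+2)/I(M) = n · (abundance Ji-93) / (abundance Ji-91) = n · 0.24409/0.75591.
n = 0.969 × 0.75591/0.24409 = 3.00 ≈ 3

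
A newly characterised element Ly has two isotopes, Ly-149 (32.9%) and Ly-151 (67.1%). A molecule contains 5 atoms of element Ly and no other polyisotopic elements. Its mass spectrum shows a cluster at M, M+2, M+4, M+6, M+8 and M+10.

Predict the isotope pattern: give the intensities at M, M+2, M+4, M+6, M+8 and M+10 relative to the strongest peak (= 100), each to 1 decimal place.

1.2 : 11.8 : 48.1 : 98.1 : 100.0 : 40.8

Each Ly atom is independently Ly-149 (p = 0.329) or Ly-151 (q = 0.671); the cluster is the binomial expansion (p + q)^5.
P(M) = 0.329^5 = 0.003855
P(M+2) = 5 × 0.329^4 × 0.671^1 = 0.039308
P(M+4) = 10 × 0.329^3 × 0.671^2 = 0.160337
P(M+6) = 10 × 0.329^2 × 0.671^3 = 0.327009
P(M+8) = 5 × 0.329^1 × 0.671^4 = 0.333469
P(M+10) = 0.671^5 = 0.136023
The M+8 peak is largest (0.333469); scaling to 100 gives 1.2 : 11.8 : 48.1 : 98.1 : 100.0 : 40.8.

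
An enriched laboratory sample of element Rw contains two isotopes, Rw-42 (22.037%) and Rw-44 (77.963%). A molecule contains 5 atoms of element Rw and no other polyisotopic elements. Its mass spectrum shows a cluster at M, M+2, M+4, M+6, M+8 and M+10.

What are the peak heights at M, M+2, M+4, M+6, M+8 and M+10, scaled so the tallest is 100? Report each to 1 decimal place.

0.1 : 2.3 : 16.0 : 56.5 : 100.0 : 70.8

Expanding (0.22037 + 0.77963)^5:
P(M) = 0.22037^5 = 0.000520
P(M+2) = 5 × 0.22037^4 × 0.77963^1 = 0.009193
P(M+4) = 10 × 0.22037^3 × 0.77963^2 = 0.065048
P(M+6) = 10 × 0.22037^2 × 0.77963^3 = 0.230129
P(M+8) = 5 × 0.22037^1 × 0.77963^4 = 0.407077
P(M+10) = 0.77963^5 = 0.288033
The M+8 peak is largest (0.407077); scaling to 100 gives 0.1 : 2.3 : 16.0 : 56.5 : 100.0 : 70.8.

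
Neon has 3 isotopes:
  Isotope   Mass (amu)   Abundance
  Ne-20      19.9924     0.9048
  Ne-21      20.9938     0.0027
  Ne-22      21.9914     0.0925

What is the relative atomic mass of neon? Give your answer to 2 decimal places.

Average mass = Σ (abundance × isotope mass) = 0.9048 × 19.9924 + 0.0027 × 20.9938 + 0.0925 × 21.9914
= 18.08912 + 0.05668 + 2.03420 = 20.18000 amu

20.18 amu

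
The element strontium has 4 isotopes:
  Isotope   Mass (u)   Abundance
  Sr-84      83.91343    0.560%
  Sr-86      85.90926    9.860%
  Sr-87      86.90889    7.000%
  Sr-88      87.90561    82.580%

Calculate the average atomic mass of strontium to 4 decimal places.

87.6166 u

Weight each isotope mass by its fractional abundance: 0.00560 × 83.91343 + 0.09860 × 85.90926 + 0.07000 × 86.90889 + 0.82580 × 87.90561
= 0.469915 + 8.470653 + 6.083622 + 72.592453 = 87.616643 u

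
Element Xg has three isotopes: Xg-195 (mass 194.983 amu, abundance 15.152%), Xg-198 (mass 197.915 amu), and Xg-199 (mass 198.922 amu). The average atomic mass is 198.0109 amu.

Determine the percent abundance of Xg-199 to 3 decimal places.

The remaining 84.848% is split between Xg-198 (fraction x) and Xg-199 (fraction 0.84848 − x).
Substituting: 197.915x + 198.922(0.84848 − x) = 168.46707584
(197.915 − 198.922)x = -0.31426272  ⇒  x = 0.31208, y = 0.53640
Xg-198: 31.208%, Xg-199: 53.640%.

53.640%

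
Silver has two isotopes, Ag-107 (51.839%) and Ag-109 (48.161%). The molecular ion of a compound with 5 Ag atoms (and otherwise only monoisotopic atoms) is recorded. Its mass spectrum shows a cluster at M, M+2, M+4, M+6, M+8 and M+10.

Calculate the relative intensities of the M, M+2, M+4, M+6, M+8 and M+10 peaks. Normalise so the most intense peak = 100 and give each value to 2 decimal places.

Expanding (0.51839 + 0.48161)^5:
P(M) = 0.51839^5 = 0.037435
P(M+2) = 5 × 0.51839^4 × 0.48161^1 = 0.173897
P(M+4) = 10 × 0.51839^3 × 0.48161^2 = 0.323118
P(M+6) = 10 × 0.51839^2 × 0.48161^3 = 0.300192
P(M+8) = 5 × 0.51839^1 × 0.48161^4 = 0.139447
P(M+10) = 0.48161^5 = 0.025911
The M+4 peak is largest (0.323118); scaling to 100 gives 11.59 : 53.82 : 100.00 : 92.90 : 43.16 : 8.02.

11.59 : 53.82 : 100.00 : 92.90 : 43.16 : 8.02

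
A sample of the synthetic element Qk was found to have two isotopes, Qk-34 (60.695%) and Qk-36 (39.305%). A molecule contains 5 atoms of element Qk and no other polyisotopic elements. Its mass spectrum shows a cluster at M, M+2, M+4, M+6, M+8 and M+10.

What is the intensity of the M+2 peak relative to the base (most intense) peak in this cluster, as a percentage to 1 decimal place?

(0.60695 + 0.39305)^5 gives M 0.0824, M+2 0.2667, M+4 0.3454, M+6 0.2237, M+8 0.0724, M+10 0.0094; the largest is M+4.
P(M+4) = C(5,2) × 0.60695^3 × 0.39305^2 = 10 × 0.22359328 × 0.1544883 = 0.345425 (base)
P(M+2) = C(5,1) × 0.60695^4 × 0.39305^1 = 5 × 0.13570994 × 0.39305 = 0.266704
Relative intensity = 0.266704 / 0.345425 × 100 = 77.2

77.2%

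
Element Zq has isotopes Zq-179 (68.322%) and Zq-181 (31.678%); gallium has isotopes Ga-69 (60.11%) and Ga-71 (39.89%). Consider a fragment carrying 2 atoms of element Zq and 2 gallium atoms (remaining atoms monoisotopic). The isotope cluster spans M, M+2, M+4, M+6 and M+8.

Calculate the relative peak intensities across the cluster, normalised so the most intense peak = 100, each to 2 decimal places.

Element Zq pattern (n=2): 0.46678957 : 0.43286086 : 0.10034957
Gallium pattern (n=2): 0.36132121 : 0.47955758 : 0.15912121
Convolve the two distributions (both contribute in 2-u steps):
  M: 0.46678957×0.36132121 = 0.168661
  M+2: 0.46678957×0.47955758 + 0.43286086×0.36132121 = 0.380254
  M+4: 0.46678957×0.15912121 + 0.43286086×0.47955758 + 0.10034957×0.36132121 = 0.318116
  M+6: 0.43286086×0.15912121 + 0.10034957×0.47955758 = 0.117001
  M+8: 0.10034957×0.15912121 = 0.015968
Scale to base peak (0.380254) = 100: 44.35 : 100.00 : 83.66 : 30.77 : 4.20

44.35 : 100.00 : 83.66 : 30.77 : 4.20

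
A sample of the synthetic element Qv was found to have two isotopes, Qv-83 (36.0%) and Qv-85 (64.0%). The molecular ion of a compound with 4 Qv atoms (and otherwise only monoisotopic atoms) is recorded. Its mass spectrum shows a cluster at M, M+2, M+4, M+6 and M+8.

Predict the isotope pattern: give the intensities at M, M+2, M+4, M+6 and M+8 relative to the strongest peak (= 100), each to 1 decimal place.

4.4 : 31.6 : 84.4 : 100.0 : 44.4

The 4 Qv atoms are independent, so intensities follow the terms of (0.360 + 0.640)^4.
P(M) = 0.360^4 = 0.016796
P(M+2) = 4 × 0.360^3 × 0.640^1 = 0.119439
P(M+4) = 6 × 0.360^2 × 0.640^2 = 0.318505
P(M+6) = 4 × 0.360^1 × 0.640^3 = 0.377487
P(M+8) = 0.640^4 = 0.167772
The M+6 peak is largest (0.377487); scaling to 100 gives 4.4 : 31.6 : 84.4 : 100.0 : 44.4.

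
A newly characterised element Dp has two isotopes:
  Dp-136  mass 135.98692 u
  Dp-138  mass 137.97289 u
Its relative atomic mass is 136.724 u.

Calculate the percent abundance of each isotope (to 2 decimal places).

Writing the weighted mean with unknown fraction x of Dp-136:
135.98692·x + 137.97289·(1 − x) = 136.724
(135.98692 − 137.97289)·x = 136.724 − 137.97289
x = -1.24889 / -1.98597 = 0.62886 → 62.89% Dp-136, 37.11% Dp-138.

Dp-136: 62.89%, Dp-138: 37.11%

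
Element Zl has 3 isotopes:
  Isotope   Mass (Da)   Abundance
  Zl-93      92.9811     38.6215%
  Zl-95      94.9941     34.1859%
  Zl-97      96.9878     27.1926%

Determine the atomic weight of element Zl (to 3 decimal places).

Weight each isotope mass by its fractional abundance: 0.386215 × 92.9811 + 0.341859 × 94.9941 + 0.271926 × 96.9878
= 35.91070 + 32.47459 + 26.37350 = 94.75879 Da

94.759 Da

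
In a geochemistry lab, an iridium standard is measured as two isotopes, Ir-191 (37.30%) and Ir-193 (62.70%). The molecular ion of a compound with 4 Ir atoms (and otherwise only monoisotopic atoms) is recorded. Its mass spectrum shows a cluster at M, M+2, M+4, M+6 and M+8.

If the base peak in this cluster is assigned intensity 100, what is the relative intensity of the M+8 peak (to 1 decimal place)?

42.0

Term probabilities: M 0.0194, M+2 0.1302, M+4 0.3282, M+6 0.3678, M+8 0.1546. Base peak = M+6.
P(M+6) = C(4,3) × 0.3730^1 × 0.6270^3 = 4 × 0.3730 × 0.24649188 = 0.367766 (base)
P(M+8) = C(4,4) × 0.3730^0 × 0.6270^4 = 1 × 1.0000 × 0.15455041 = 0.154550
Relative intensity = 0.154550 / 0.367766 × 100 = 42.0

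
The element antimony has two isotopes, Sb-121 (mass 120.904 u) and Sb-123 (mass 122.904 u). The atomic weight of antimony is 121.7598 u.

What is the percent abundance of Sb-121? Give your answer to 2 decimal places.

With x = fraction of Sb-121 (so Sb-123 is 1 − x):
120.904·x + 122.904·(1 − x) = 121.7598
(120.904 − 122.904)·x = 121.7598 − 122.904
x = -1.1442 / -2.000 = 0.57210 → 57.21% Sb-121, 42.79% Sb-123.

57.21%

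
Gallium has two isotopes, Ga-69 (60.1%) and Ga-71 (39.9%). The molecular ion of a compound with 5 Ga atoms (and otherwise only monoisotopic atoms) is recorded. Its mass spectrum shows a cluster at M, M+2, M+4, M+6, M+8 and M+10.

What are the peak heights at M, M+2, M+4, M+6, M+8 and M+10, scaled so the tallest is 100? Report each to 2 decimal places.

22.69 : 75.31 : 100.00 : 66.39 : 22.04 : 2.93

The 5 Ga atoms are independent, so intensities follow the terms of (0.601 + 0.399)^5.
P(M) = 0.601^5 = 0.078410
P(M+2) = 5 × 0.601^4 × 0.399^1 = 0.260280
P(M+4) = 10 × 0.601^3 × 0.399^2 = 0.345596
P(M+6) = 10 × 0.601^2 × 0.399^3 = 0.229439
P(M+8) = 5 × 0.601^1 × 0.399^4 = 0.076162
P(M+10) = 0.399^5 = 0.010113
The M+4 peak is largest (0.345596); scaling to 100 gives 22.69 : 75.31 : 100.00 : 66.39 : 22.04 : 2.93.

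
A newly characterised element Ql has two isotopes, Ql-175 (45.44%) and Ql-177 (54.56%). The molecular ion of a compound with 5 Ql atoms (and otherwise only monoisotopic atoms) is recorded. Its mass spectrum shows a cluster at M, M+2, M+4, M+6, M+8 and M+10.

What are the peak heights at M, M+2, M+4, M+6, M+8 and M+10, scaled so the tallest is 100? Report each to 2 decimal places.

The 5 Ql atoms are independent, so intensities follow the terms of (0.4544 + 0.5456)^5.
P(M) = 0.4544^5 = 0.019373
P(M+2) = 5 × 0.4544^4 × 0.5456^1 = 0.116305
P(M+4) = 10 × 0.4544^3 × 0.5456^2 = 0.279295
P(M+6) = 10 × 0.4544^2 × 0.5456^3 = 0.335351
P(M+8) = 5 × 0.4544^1 × 0.5456^4 = 0.201329
P(M+10) = 0.5456^5 = 0.048347
The M+6 peak is largest (0.335351); scaling to 100 gives 5.78 : 34.68 : 83.28 : 100.00 : 60.04 : 14.42.

5.78 : 34.68 : 83.28 : 100.00 : 60.04 : 14.42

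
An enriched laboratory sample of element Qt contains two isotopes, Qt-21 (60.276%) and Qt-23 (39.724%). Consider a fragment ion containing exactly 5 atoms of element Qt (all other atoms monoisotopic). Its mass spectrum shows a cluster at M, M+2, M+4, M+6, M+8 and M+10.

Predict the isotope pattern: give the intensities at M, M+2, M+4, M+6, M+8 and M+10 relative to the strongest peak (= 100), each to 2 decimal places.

Expanding (0.60276 + 0.39724)^5:
P(M) = 0.60276^5 = 0.079565
P(M+2) = 5 × 0.60276^4 × 0.39724^1 = 0.262181
P(M+4) = 10 × 0.60276^3 × 0.39724^2 = 0.345573
P(M+6) = 10 × 0.60276^2 × 0.39724^3 = 0.227744
P(M+8) = 5 × 0.60276^1 × 0.39724^4 = 0.075046
P(M+10) = 0.39724^5 = 0.009892
The M+4 peak is largest (0.345573); scaling to 100 gives 23.02 : 75.87 : 100.00 : 65.90 : 21.72 : 2.86.

23.02 : 75.87 : 100.00 : 65.90 : 21.72 : 2.86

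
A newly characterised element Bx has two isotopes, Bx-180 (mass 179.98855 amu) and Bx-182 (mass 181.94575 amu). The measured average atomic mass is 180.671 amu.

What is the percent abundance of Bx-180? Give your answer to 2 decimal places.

Let x be the fractional abundance of Bx-180; then Bx-182 has abundance 1 − x.
179.98855·x + 181.94575·(1 − x) = 180.671
(179.98855 − 181.94575)·x = 180.671 − 181.94575
x = -1.27475 / -1.95720 = 0.65131 → 65.13% Bx-180, 34.87% Bx-182.

65.13%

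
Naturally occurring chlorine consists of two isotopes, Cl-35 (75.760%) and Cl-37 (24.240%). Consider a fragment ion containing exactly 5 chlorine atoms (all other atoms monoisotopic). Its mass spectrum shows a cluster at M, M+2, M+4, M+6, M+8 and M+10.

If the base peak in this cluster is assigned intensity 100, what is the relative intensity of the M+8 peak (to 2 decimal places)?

3.28

Binomial terms of (0.75760 + 0.24240)^5: M 0.2496, M+2 0.3993, M+4 0.2555, M+6 0.0817, M+8 0.0131, M+10 0.0008 → M+2 is the base peak.
P(M+2) = C(5,1) × 0.75760^4 × 0.24240^1 = 5 × 0.32942751 × 0.2424 = 0.399266 (base)
P(M+8) = C(5,4) × 0.75760^1 × 0.24240^4 = 5 × 0.7576 × 0.00345247 = 0.013078
Relative intensity = 0.013078 / 0.399266 × 100 = 3.28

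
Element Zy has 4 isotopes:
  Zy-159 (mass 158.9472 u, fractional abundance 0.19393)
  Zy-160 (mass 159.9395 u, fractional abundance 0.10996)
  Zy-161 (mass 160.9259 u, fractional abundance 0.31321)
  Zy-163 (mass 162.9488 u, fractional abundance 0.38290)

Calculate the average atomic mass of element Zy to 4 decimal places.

Ar = Σ fᵢ·mᵢ = 0.19393 × 158.9472 + 0.10996 × 159.9395 + 0.31321 × 160.9259 + 0.38290 × 162.9488
= 30.82463 + 17.58695 + 50.40360 + 62.39310 = 161.20828 u

161.2083 u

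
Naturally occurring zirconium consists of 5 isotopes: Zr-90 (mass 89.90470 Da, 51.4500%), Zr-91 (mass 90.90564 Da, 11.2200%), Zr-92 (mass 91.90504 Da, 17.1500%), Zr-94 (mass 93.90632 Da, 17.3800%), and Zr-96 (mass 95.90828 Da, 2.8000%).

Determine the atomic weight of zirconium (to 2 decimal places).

Weight each isotope mass by its fractional abundance: 0.514500 × 89.90470 + 0.112200 × 90.90564 + 0.171500 × 91.90504 + 0.173800 × 93.90632 + 0.028000 × 95.90828
= 46.255968 + 10.199613 + 15.761714 + 16.320918 + 2.685432 = 91.223645 Da

91.22 Da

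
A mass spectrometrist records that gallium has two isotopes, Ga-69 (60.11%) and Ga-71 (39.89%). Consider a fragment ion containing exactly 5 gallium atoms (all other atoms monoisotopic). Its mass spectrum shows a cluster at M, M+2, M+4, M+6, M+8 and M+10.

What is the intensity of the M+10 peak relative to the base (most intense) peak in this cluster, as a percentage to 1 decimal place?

(0.6011 + 0.3989)^5 gives M 0.0785, M+2 0.2604, M+4 0.3456, M+6 0.2293, M+8 0.0761, M+10 0.0101; the largest is M+4.
P(M+4) = C(5,2) × 0.6011^3 × 0.3989^2 = 10 × 0.21719018 × 0.15912121 = 0.345596 (base)
P(M+10) = C(5,5) × 0.6011^0 × 0.3989^5 = 1 × 1.0000 × 0.01009997 = 0.010100
Relative intensity = 0.010100 / 0.345596 × 100 = 2.9

2.9%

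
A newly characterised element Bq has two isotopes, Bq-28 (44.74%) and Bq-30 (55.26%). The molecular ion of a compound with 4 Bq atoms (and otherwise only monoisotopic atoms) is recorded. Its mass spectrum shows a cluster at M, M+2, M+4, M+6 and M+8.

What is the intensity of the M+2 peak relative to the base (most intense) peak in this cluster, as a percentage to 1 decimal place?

(0.4474 + 0.5526)^4 gives M 0.0401, M+2 0.1980, M+4 0.3667, M+6 0.3020, M+8 0.0932; the largest is M+4.
P(M+4) = C(4,2) × 0.4474^2 × 0.5526^2 = 6 × 0.20016676 × 0.30536676 = 0.366746 (base)
P(M+2) = C(4,1) × 0.4474^3 × 0.5526^1 = 4 × 0.08955461 × 0.5526 = 0.197952
Relative intensity = 0.197952 / 0.366746 × 100 = 54.0

54.0%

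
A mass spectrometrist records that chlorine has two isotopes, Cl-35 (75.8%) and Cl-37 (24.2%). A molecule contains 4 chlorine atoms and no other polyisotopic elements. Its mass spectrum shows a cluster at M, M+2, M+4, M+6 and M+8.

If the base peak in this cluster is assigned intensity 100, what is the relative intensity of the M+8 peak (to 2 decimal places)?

Binomial terms of (0.758 + 0.242)^4: M 0.3301, M+2 0.4216, M+4 0.2019, M+6 0.0430, M+8 0.0034 → M+2 is the base peak.
P(M+2) = C(4,1) × 0.758^3 × 0.242^1 = 4 × 0.43551951 × 0.2420 = 0.421583 (base)
P(M+8) = C(4,4) × 0.758^0 × 0.242^4 = 1 × 1.0000 × 0.00342974 = 0.003430
Relative intensity = 0.003430 / 0.421583 × 100 = 0.81

0.81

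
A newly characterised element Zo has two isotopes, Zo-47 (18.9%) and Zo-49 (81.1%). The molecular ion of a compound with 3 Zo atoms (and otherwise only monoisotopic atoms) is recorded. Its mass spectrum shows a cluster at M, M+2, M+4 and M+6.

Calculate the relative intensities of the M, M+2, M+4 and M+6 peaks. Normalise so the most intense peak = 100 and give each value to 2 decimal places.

Expanding (0.189 + 0.811)^3:
P(M) = 0.189^3 = 0.006751
P(M+2) = 3 × 0.189^2 × 0.811^1 = 0.086909
P(M+4) = 3 × 0.189^1 × 0.811^2 = 0.372928
P(M+6) = 0.811^3 = 0.533412
The M+6 peak is largest (0.533412); scaling to 100 gives 1.27 : 16.29 : 69.91 : 100.00.

1.27 : 16.29 : 69.91 : 100.00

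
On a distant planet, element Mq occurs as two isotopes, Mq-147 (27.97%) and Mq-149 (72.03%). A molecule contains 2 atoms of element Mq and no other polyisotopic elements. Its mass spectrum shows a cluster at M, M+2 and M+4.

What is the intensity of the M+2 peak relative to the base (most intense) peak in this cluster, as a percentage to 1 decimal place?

77.7%

Binomial terms of (0.2797 + 0.7203)^2: M 0.0782, M+2 0.4029, M+4 0.5188 → M+4 is the base peak.
P(M+4) = C(2,2) × 0.2797^0 × 0.7203^2 = 1 × 1.0000 × 0.51883209 = 0.518832 (base)
P(M+2) = C(2,1) × 0.2797^1 × 0.7203^1 = 2 × 0.2797 × 0.7203 = 0.402936
Relative intensity = 0.402936 / 0.518832 × 100 = 77.7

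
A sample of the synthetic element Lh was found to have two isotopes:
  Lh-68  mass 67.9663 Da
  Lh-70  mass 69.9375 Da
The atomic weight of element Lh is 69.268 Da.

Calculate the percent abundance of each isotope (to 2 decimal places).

Writing the weighted mean with unknown fraction x of Lh-68:
67.9663·x + 69.9375·(1 − x) = 69.268
(67.9663 − 69.9375)·x = 69.268 − 69.9375
x = -0.6695 / -1.9712 = 0.33964 → 33.96% Lh-68, 66.04% Lh-70.

Lh-68: 33.96%, Lh-70: 66.04%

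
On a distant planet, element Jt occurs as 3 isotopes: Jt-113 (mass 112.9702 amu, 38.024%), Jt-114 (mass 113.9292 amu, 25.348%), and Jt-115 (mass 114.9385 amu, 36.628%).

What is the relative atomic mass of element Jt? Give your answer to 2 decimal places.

113.93 amu

Weight each isotope mass by its fractional abundance: 0.38024 × 112.9702 + 0.25348 × 113.9292 + 0.36628 × 114.9385
= 42.95579 + 28.87877 + 42.09967 = 113.93423 amu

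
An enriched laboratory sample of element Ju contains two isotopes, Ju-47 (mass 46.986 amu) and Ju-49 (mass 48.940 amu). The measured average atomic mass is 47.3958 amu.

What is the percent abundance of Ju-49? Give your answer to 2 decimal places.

20.97%

Writing the weighted mean with unknown fraction x of Ju-47:
46.986·x + 48.940·(1 − x) = 47.3958
(46.986 − 48.940)·x = 47.3958 − 48.940
x = -1.5442 / -1.954 = 0.79028 → 79.03% Ju-47, 20.97% Ju-49.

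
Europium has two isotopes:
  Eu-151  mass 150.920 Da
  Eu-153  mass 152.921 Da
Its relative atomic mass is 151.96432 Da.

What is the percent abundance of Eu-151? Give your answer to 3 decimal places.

With x = fraction of Eu-151 (so Eu-153 is 1 − x):
150.920·x + 152.921·(1 − x) = 151.96432
(150.920 − 152.921)·x = 151.96432 − 152.921
x = -0.95668 / -2.001 = 0.47810 → 47.810% Eu-151, 52.190% Eu-153.

47.810%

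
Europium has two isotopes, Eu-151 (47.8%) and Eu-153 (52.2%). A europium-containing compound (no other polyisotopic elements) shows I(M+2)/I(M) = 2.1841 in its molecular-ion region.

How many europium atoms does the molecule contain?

2

With n Eu atoms, P(M+2)/P(M) = C(n,1)·p^(n−1)q / p^n = n·q/p = n · 0.522/0.478.
n = 2.1841 × 0.478/0.522 = 2.00 ≈ 2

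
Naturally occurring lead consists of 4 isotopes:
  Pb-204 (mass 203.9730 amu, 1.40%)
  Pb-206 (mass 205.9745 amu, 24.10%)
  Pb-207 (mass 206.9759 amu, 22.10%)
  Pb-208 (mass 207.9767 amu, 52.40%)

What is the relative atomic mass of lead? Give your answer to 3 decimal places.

Ar = Σ fᵢ·mᵢ = 0.0140 × 203.9730 + 0.2410 × 205.9745 + 0.2210 × 206.9759 + 0.5240 × 207.9767
= 2.85562 + 49.63985 + 45.74167 + 108.97979 = 207.21693 amu

207.217 amu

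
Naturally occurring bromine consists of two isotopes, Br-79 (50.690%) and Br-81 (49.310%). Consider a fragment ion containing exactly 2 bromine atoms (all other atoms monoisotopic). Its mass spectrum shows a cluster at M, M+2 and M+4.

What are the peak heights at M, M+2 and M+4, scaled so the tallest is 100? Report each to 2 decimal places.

51.40 : 100.00 : 48.64

Expanding (0.50690 + 0.49310)^2:
P(M) = 0.50690^2 = 0.256948
P(M+2) = 2 × 0.50690^1 × 0.49310^1 = 0.499905
P(M+4) = 0.49310^2 = 0.243148
The M+2 peak is largest (0.499905); scaling to 100 gives 51.40 : 100.00 : 48.64.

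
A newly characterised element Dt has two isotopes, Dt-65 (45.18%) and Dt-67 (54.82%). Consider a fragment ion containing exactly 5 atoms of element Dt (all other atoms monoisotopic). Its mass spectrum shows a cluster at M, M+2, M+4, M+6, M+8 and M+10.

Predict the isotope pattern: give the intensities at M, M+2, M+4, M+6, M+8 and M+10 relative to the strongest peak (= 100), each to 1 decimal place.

Expanding (0.4518 + 0.5482)^5:
P(M) = 0.4518^5 = 0.018825
P(M+2) = 5 × 0.4518^4 × 0.5482^1 = 0.114207
P(M+4) = 10 × 0.4518^3 × 0.5482^2 = 0.277151
P(M+6) = 10 × 0.4518^2 × 0.5482^3 = 0.336287
P(M+8) = 5 × 0.4518^1 × 0.5482^4 = 0.204020
P(M+10) = 0.5482^5 = 0.049510
The M+6 peak is largest (0.336287); scaling to 100 gives 5.6 : 34.0 : 82.4 : 100.0 : 60.7 : 14.7.

5.6 : 34.0 : 82.4 : 100.0 : 60.7 : 14.7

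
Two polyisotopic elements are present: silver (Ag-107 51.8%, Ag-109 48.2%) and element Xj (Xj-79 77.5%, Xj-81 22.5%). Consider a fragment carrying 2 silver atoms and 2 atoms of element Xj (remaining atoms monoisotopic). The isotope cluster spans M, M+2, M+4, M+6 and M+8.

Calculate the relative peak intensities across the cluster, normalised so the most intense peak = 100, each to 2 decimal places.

Silver pattern (n=2): 0.268324 : 0.499352 : 0.232324
Element Xj pattern (n=2): 0.600625 : 0.34875 : 0.050625
Convolve the two distributions (both contribute in 2-u steps):
  M: 0.268324×0.600625 = 0.161162
  M+2: 0.268324×0.34875 + 0.499352×0.600625 = 0.393501
  M+4: 0.268324×0.050625 + 0.499352×0.34875 + 0.232324×0.600625 = 0.327273
  M+6: 0.499352×0.050625 + 0.232324×0.34875 = 0.106303
  M+8: 0.232324×0.050625 = 0.011761
Scale to base peak (0.393501) = 100: 40.96 : 100.00 : 83.17 : 27.01 : 2.99

40.96 : 100.00 : 83.17 : 27.01 : 2.99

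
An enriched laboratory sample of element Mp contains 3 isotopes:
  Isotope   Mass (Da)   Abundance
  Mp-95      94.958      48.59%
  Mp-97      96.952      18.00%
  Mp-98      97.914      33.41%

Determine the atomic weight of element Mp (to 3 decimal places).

Average mass = Σ (abundance × isotope mass) = 0.4859 × 94.958 + 0.1800 × 96.952 + 0.3341 × 97.914
= 46.1401 + 17.4514 + 32.7131 = 96.3046 Da

96.305 Da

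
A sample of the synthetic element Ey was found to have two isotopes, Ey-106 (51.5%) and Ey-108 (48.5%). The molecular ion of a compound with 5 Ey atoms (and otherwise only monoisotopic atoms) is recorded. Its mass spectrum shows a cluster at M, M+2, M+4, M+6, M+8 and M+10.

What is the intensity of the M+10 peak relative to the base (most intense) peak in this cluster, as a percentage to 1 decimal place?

8.4%

Term probabilities: M 0.0362, M+2 0.1706, M+4 0.3213, M+6 0.3026, M+8 0.1425, M+10 0.0268. Base peak = M+4.
P(M+4) = C(5,2) × 0.515^3 × 0.485^2 = 10 × 0.13659088 × 0.235225 = 0.321296 (base)
P(M+10) = C(5,5) × 0.515^0 × 0.485^5 = 1 × 1.0000 × 0.02683544 = 0.026835
Relative intensity = 0.026835 / 0.321296 × 100 = 8.4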